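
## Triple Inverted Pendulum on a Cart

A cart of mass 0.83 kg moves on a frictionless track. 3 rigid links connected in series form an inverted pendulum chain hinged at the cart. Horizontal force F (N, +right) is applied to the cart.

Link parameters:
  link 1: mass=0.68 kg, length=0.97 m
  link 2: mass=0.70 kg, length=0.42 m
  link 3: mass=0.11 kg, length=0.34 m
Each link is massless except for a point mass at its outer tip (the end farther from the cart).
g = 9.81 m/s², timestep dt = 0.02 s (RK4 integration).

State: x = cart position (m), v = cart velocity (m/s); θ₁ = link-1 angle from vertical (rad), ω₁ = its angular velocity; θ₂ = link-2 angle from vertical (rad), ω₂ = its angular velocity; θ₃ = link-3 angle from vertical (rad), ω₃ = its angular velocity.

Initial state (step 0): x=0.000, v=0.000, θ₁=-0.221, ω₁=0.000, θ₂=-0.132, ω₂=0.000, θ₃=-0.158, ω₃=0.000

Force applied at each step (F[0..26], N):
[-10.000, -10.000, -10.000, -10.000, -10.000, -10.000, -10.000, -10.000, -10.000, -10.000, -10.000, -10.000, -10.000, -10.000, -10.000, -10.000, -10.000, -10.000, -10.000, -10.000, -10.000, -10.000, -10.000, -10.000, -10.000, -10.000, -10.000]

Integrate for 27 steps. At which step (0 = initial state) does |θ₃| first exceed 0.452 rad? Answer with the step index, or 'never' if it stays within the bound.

Answer: never

Derivation:
apply F[0]=-10.000 → step 1: x=-0.002, v=-0.153, θ₁=-0.220, ω₁=0.086, θ₂=-0.131, ω₂=0.106, θ₃=-0.158, ω₃=-0.020
apply F[1]=-10.000 → step 2: x=-0.006, v=-0.308, θ₁=-0.218, ω₁=0.173, θ₂=-0.128, ω₂=0.212, θ₃=-0.159, ω₃=-0.042
apply F[2]=-10.000 → step 3: x=-0.014, v=-0.463, θ₁=-0.213, ω₁=0.262, θ₂=-0.122, ω₂=0.319, θ₃=-0.160, ω₃=-0.067
apply F[3]=-10.000 → step 4: x=-0.025, v=-0.622, θ₁=-0.207, ω₁=0.355, θ₂=-0.115, ω₂=0.427, θ₃=-0.162, ω₃=-0.098
apply F[4]=-10.000 → step 5: x=-0.039, v=-0.784, θ₁=-0.199, ω₁=0.453, θ₂=-0.105, ω₂=0.537, θ₃=-0.164, ω₃=-0.137
apply F[5]=-10.000 → step 6: x=-0.056, v=-0.950, θ₁=-0.189, ω₁=0.558, θ₂=-0.094, ω₂=0.648, θ₃=-0.167, ω₃=-0.184
apply F[6]=-10.000 → step 7: x=-0.077, v=-1.122, θ₁=-0.177, ω₁=0.670, θ₂=-0.079, ω₂=0.761, θ₃=-0.171, ω₃=-0.243
apply F[7]=-10.000 → step 8: x=-0.101, v=-1.300, θ₁=-0.162, ω₁=0.793, θ₂=-0.063, ω₂=0.874, θ₃=-0.177, ω₃=-0.314
apply F[8]=-10.000 → step 9: x=-0.129, v=-1.486, θ₁=-0.145, ω₁=0.927, θ₂=-0.044, ω₂=0.988, θ₃=-0.184, ω₃=-0.398
apply F[9]=-10.000 → step 10: x=-0.160, v=-1.680, θ₁=-0.125, ω₁=1.075, θ₂=-0.024, ω₂=1.100, θ₃=-0.193, ω₃=-0.496
apply F[10]=-10.000 → step 11: x=-0.196, v=-1.883, θ₁=-0.102, ω₁=1.238, θ₂=-0.000, ω₂=1.209, θ₃=-0.204, ω₃=-0.607
apply F[11]=-10.000 → step 12: x=-0.236, v=-2.097, θ₁=-0.075, ω₁=1.420, θ₂=0.025, ω₂=1.311, θ₃=-0.217, ω₃=-0.729
apply F[12]=-10.000 → step 13: x=-0.280, v=-2.322, θ₁=-0.045, ω₁=1.621, θ₂=0.052, ω₂=1.403, θ₃=-0.233, ω₃=-0.856
apply F[13]=-10.000 → step 14: x=-0.329, v=-2.556, θ₁=-0.010, ω₁=1.843, θ₂=0.081, ω₂=1.480, θ₃=-0.251, ω₃=-0.982
apply F[14]=-10.000 → step 15: x=-0.382, v=-2.798, θ₁=0.029, ω₁=2.084, θ₂=0.111, ω₂=1.539, θ₃=-0.272, ω₃=-1.096
apply F[15]=-10.000 → step 16: x=-0.441, v=-3.046, θ₁=0.073, ω₁=2.343, θ₂=0.142, ω₂=1.577, θ₃=-0.295, ω₃=-1.183
apply F[16]=-10.000 → step 17: x=-0.504, v=-3.293, θ₁=0.123, ω₁=2.615, θ₂=0.174, ω₂=1.592, θ₃=-0.319, ω₃=-1.226
apply F[17]=-10.000 → step 18: x=-0.572, v=-3.534, θ₁=0.178, ω₁=2.890, θ₂=0.206, ω₂=1.589, θ₃=-0.344, ω₃=-1.207
apply F[18]=-10.000 → step 19: x=-0.645, v=-3.759, θ₁=0.238, ω₁=3.160, θ₂=0.237, ω₂=1.576, θ₃=-0.367, ω₃=-1.110
apply F[19]=-10.000 → step 20: x=-0.723, v=-3.959, θ₁=0.304, ω₁=3.411, θ₂=0.269, ω₂=1.567, θ₃=-0.388, ω₃=-0.928
apply F[20]=-10.000 → step 21: x=-0.804, v=-4.129, θ₁=0.375, ω₁=3.635, θ₂=0.300, ω₂=1.577, θ₃=-0.404, ω₃=-0.660
apply F[21]=-10.000 → step 22: x=-0.888, v=-4.263, θ₁=0.449, ω₁=3.824, θ₂=0.332, ω₂=1.623, θ₃=-0.414, ω₃=-0.315
apply F[22]=-10.000 → step 23: x=-0.974, v=-4.361, θ₁=0.527, ω₁=3.979, θ₂=0.365, ω₂=1.714, θ₃=-0.416, ω₃=0.092
apply F[23]=-10.000 → step 24: x=-1.062, v=-4.424, θ₁=0.608, ω₁=4.100, θ₂=0.401, ω₂=1.856, θ₃=-0.410, ω₃=0.545
apply F[24]=-10.000 → step 25: x=-1.151, v=-4.455, θ₁=0.691, ω₁=4.194, θ₂=0.440, ω₂=2.047, θ₃=-0.394, ω₃=1.032
apply F[25]=-10.000 → step 26: x=-1.240, v=-4.458, θ₁=0.776, ω₁=4.265, θ₂=0.483, ω₂=2.285, θ₃=-0.368, ω₃=1.544
apply F[26]=-10.000 → step 27: x=-1.329, v=-4.435, θ₁=0.862, ω₁=4.319, θ₂=0.532, ω₂=2.564, θ₃=-0.332, ω₃=2.075
max |θ₃| = 0.416 ≤ 0.452 over all 28 states.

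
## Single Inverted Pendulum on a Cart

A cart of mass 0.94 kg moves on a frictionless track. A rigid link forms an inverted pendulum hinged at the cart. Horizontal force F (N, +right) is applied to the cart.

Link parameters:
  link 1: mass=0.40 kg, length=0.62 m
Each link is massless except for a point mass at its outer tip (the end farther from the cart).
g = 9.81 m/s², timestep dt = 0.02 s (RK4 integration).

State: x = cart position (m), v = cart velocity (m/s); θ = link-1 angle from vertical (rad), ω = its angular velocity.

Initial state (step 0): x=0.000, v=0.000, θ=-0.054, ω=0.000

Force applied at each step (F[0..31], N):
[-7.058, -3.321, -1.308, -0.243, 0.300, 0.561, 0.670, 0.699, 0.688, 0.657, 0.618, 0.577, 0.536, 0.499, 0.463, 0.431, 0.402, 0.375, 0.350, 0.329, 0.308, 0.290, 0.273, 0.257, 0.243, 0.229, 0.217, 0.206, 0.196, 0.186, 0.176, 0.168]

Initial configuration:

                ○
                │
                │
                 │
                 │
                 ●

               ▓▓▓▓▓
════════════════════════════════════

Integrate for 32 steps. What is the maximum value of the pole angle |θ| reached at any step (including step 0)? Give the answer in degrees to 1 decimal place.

Answer: 3.1°

Derivation:
apply F[0]=-7.058 → step 1: x=-0.001, v=-0.146, θ=-0.052, ω=0.218
apply F[1]=-3.321 → step 2: x=-0.005, v=-0.212, θ=-0.047, ω=0.309
apply F[2]=-1.308 → step 3: x=-0.010, v=-0.236, θ=-0.040, ω=0.334
apply F[3]=-0.243 → step 4: x=-0.014, v=-0.238, θ=-0.034, ω=0.326
apply F[4]=+0.300 → step 5: x=-0.019, v=-0.229, θ=-0.027, ω=0.302
apply F[5]=+0.561 → step 6: x=-0.023, v=-0.216, θ=-0.022, ω=0.272
apply F[6]=+0.670 → step 7: x=-0.028, v=-0.200, θ=-0.016, ω=0.241
apply F[7]=+0.699 → step 8: x=-0.031, v=-0.184, θ=-0.012, ω=0.210
apply F[8]=+0.688 → step 9: x=-0.035, v=-0.168, θ=-0.008, ω=0.182
apply F[9]=+0.657 → step 10: x=-0.038, v=-0.154, θ=-0.005, ω=0.157
apply F[10]=+0.618 → step 11: x=-0.041, v=-0.140, θ=-0.002, ω=0.134
apply F[11]=+0.577 → step 12: x=-0.044, v=-0.128, θ=0.001, ω=0.114
apply F[12]=+0.536 → step 13: x=-0.046, v=-0.117, θ=0.003, ω=0.097
apply F[13]=+0.499 → step 14: x=-0.048, v=-0.106, θ=0.005, ω=0.081
apply F[14]=+0.463 → step 15: x=-0.050, v=-0.097, θ=0.006, ω=0.068
apply F[15]=+0.431 → step 16: x=-0.052, v=-0.088, θ=0.007, ω=0.056
apply F[16]=+0.402 → step 17: x=-0.054, v=-0.081, θ=0.008, ω=0.046
apply F[17]=+0.375 → step 18: x=-0.056, v=-0.073, θ=0.009, ω=0.037
apply F[18]=+0.350 → step 19: x=-0.057, v=-0.067, θ=0.010, ω=0.029
apply F[19]=+0.329 → step 20: x=-0.058, v=-0.061, θ=0.010, ω=0.023
apply F[20]=+0.308 → step 21: x=-0.059, v=-0.055, θ=0.011, ω=0.017
apply F[21]=+0.290 → step 22: x=-0.060, v=-0.050, θ=0.011, ω=0.012
apply F[22]=+0.273 → step 23: x=-0.061, v=-0.045, θ=0.011, ω=0.008
apply F[23]=+0.257 → step 24: x=-0.062, v=-0.040, θ=0.011, ω=0.004
apply F[24]=+0.243 → step 25: x=-0.063, v=-0.036, θ=0.011, ω=0.001
apply F[25]=+0.229 → step 26: x=-0.064, v=-0.032, θ=0.011, ω=-0.002
apply F[26]=+0.217 → step 27: x=-0.064, v=-0.028, θ=0.011, ω=-0.004
apply F[27]=+0.206 → step 28: x=-0.065, v=-0.025, θ=0.011, ω=-0.006
apply F[28]=+0.196 → step 29: x=-0.065, v=-0.022, θ=0.011, ω=-0.008
apply F[29]=+0.186 → step 30: x=-0.066, v=-0.019, θ=0.011, ω=-0.009
apply F[30]=+0.176 → step 31: x=-0.066, v=-0.016, θ=0.011, ω=-0.010
apply F[31]=+0.168 → step 32: x=-0.066, v=-0.013, θ=0.011, ω=-0.011
Max |angle| over trajectory = 0.054 rad = 3.1°.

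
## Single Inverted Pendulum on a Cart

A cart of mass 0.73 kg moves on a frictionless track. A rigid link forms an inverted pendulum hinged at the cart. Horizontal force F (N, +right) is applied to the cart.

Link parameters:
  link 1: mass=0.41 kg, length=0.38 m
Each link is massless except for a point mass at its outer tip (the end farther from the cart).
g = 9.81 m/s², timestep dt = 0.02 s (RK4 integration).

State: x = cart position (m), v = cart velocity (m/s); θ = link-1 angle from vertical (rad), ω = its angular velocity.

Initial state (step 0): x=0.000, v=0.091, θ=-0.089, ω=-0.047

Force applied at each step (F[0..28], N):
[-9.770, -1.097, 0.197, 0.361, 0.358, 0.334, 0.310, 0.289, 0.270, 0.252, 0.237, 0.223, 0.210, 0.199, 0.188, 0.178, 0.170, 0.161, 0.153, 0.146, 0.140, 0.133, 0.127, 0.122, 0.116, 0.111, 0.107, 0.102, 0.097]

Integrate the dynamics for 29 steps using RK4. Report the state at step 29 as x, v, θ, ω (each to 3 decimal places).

apply F[0]=-9.770 → step 1: x=-0.001, v=-0.166, θ=-0.084, ω=0.582
apply F[1]=-1.097 → step 2: x=-0.004, v=-0.188, θ=-0.072, ω=0.598
apply F[2]=+0.197 → step 3: x=-0.008, v=-0.175, θ=-0.061, ω=0.531
apply F[3]=+0.361 → step 4: x=-0.011, v=-0.159, θ=-0.051, ω=0.461
apply F[4]=+0.358 → step 5: x=-0.014, v=-0.144, θ=-0.042, ω=0.398
apply F[5]=+0.334 → step 6: x=-0.017, v=-0.131, θ=-0.035, ω=0.343
apply F[6]=+0.310 → step 7: x=-0.020, v=-0.119, θ=-0.028, ω=0.295
apply F[7]=+0.289 → step 8: x=-0.022, v=-0.108, θ=-0.023, ω=0.254
apply F[8]=+0.270 → step 9: x=-0.024, v=-0.099, θ=-0.018, ω=0.218
apply F[9]=+0.252 → step 10: x=-0.026, v=-0.090, θ=-0.014, ω=0.187
apply F[10]=+0.237 → step 11: x=-0.027, v=-0.082, θ=-0.011, ω=0.160
apply F[11]=+0.223 → step 12: x=-0.029, v=-0.075, θ=-0.008, ω=0.136
apply F[12]=+0.210 → step 13: x=-0.030, v=-0.069, θ=-0.005, ω=0.116
apply F[13]=+0.199 → step 14: x=-0.032, v=-0.063, θ=-0.003, ω=0.098
apply F[14]=+0.188 → step 15: x=-0.033, v=-0.057, θ=-0.001, ω=0.083
apply F[15]=+0.178 → step 16: x=-0.034, v=-0.052, θ=0.000, ω=0.070
apply F[16]=+0.170 → step 17: x=-0.035, v=-0.048, θ=0.002, ω=0.059
apply F[17]=+0.161 → step 18: x=-0.036, v=-0.044, θ=0.003, ω=0.049
apply F[18]=+0.153 → step 19: x=-0.037, v=-0.040, θ=0.004, ω=0.040
apply F[19]=+0.146 → step 20: x=-0.038, v=-0.036, θ=0.004, ω=0.033
apply F[20]=+0.140 → step 21: x=-0.038, v=-0.033, θ=0.005, ω=0.026
apply F[21]=+0.133 → step 22: x=-0.039, v=-0.030, θ=0.005, ω=0.021
apply F[22]=+0.127 → step 23: x=-0.039, v=-0.027, θ=0.006, ω=0.016
apply F[23]=+0.122 → step 24: x=-0.040, v=-0.024, θ=0.006, ω=0.012
apply F[24]=+0.116 → step 25: x=-0.040, v=-0.022, θ=0.006, ω=0.009
apply F[25]=+0.111 → step 26: x=-0.041, v=-0.019, θ=0.006, ω=0.006
apply F[26]=+0.107 → step 27: x=-0.041, v=-0.017, θ=0.006, ω=0.003
apply F[27]=+0.102 → step 28: x=-0.042, v=-0.015, θ=0.006, ω=0.001
apply F[28]=+0.097 → step 29: x=-0.042, v=-0.013, θ=0.006, ω=-0.001

Answer: x=-0.042, v=-0.013, θ=0.006, ω=-0.001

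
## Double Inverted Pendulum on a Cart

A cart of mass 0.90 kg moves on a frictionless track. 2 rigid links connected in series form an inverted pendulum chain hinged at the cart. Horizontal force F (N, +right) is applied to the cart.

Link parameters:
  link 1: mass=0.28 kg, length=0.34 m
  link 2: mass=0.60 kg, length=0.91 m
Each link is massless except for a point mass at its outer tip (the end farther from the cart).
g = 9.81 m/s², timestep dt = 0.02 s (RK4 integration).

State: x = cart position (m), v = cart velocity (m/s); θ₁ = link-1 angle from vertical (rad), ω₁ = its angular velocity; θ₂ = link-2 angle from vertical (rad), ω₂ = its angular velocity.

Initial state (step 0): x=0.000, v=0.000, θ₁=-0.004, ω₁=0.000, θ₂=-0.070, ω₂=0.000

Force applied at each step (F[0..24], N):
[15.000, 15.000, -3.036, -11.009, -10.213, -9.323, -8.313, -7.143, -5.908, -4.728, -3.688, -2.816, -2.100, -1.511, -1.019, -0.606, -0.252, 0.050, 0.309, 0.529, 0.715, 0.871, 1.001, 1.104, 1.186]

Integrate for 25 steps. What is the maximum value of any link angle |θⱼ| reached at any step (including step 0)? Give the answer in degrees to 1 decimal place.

apply F[0]=+15.000 → step 1: x=0.003, v=0.335, θ₁=-0.013, ω₁=-0.913, θ₂=-0.070, ω₂=-0.041
apply F[1]=+15.000 → step 2: x=0.013, v=0.672, θ₁=-0.041, ω₁=-1.870, θ₂=-0.072, ω₂=-0.069
apply F[2]=-3.036 → step 3: x=0.026, v=0.615, θ₁=-0.077, ω₁=-1.721, θ₂=-0.073, ω₂=-0.077
apply F[3]=-11.009 → step 4: x=0.036, v=0.388, θ₁=-0.105, ω₁=-1.133, θ₂=-0.075, ω₂=-0.064
apply F[4]=-10.213 → step 5: x=0.042, v=0.185, θ₁=-0.123, ω₁=-0.659, θ₂=-0.076, ω₂=-0.035
apply F[5]=-9.323 → step 6: x=0.044, v=0.005, θ₁=-0.132, ω₁=-0.277, θ₂=-0.076, ω₂=0.003
apply F[6]=-8.313 → step 7: x=0.042, v=-0.152, θ₁=-0.135, ω₁=0.025, θ₂=-0.075, ω₂=0.046
apply F[7]=-7.143 → step 8: x=0.038, v=-0.283, θ₁=-0.132, ω₁=0.253, θ₂=-0.074, ω₂=0.089
apply F[8]=-5.908 → step 9: x=0.031, v=-0.389, θ₁=-0.125, ω₁=0.414, θ₂=-0.072, ω₂=0.129
apply F[9]=-4.728 → step 10: x=0.023, v=-0.470, θ₁=-0.116, ω₁=0.518, θ₂=-0.069, ω₂=0.164
apply F[10]=-3.688 → step 11: x=0.013, v=-0.531, θ₁=-0.105, ω₁=0.577, θ₂=-0.065, ω₂=0.194
apply F[11]=-2.816 → step 12: x=0.002, v=-0.574, θ₁=-0.093, ω₁=0.603, θ₂=-0.061, ω₂=0.218
apply F[12]=-2.100 → step 13: x=-0.010, v=-0.604, θ₁=-0.081, ω₁=0.607, θ₂=-0.057, ω₂=0.237
apply F[13]=-1.511 → step 14: x=-0.022, v=-0.624, θ₁=-0.069, ω₁=0.594, θ₂=-0.052, ω₂=0.251
apply F[14]=-1.019 → step 15: x=-0.035, v=-0.634, θ₁=-0.058, ω₁=0.572, θ₂=-0.047, ω₂=0.260
apply F[15]=-0.606 → step 16: x=-0.048, v=-0.638, θ₁=-0.046, ω₁=0.543, θ₂=-0.041, ω₂=0.266
apply F[16]=-0.252 → step 17: x=-0.060, v=-0.636, θ₁=-0.036, ω₁=0.510, θ₂=-0.036, ω₂=0.268
apply F[17]=+0.050 → step 18: x=-0.073, v=-0.629, θ₁=-0.026, ω₁=0.474, θ₂=-0.031, ω₂=0.266
apply F[18]=+0.309 → step 19: x=-0.085, v=-0.618, θ₁=-0.017, ω₁=0.437, θ₂=-0.025, ω₂=0.262
apply F[19]=+0.529 → step 20: x=-0.098, v=-0.604, θ₁=-0.009, ω₁=0.400, θ₂=-0.020, ω₂=0.255
apply F[20]=+0.715 → step 21: x=-0.110, v=-0.587, θ₁=-0.001, ω₁=0.364, θ₂=-0.015, ω₂=0.246
apply F[21]=+0.871 → step 22: x=-0.121, v=-0.568, θ₁=0.006, ω₁=0.328, θ₂=-0.010, ω₂=0.236
apply F[22]=+1.001 → step 23: x=-0.132, v=-0.547, θ₁=0.012, ω₁=0.293, θ₂=-0.006, ω₂=0.225
apply F[23]=+1.104 → step 24: x=-0.143, v=-0.526, θ₁=0.017, ω₁=0.261, θ₂=-0.001, ω₂=0.212
apply F[24]=+1.186 → step 25: x=-0.153, v=-0.503, θ₁=0.022, ω₁=0.229, θ₂=0.003, ω₂=0.199
Max |angle| over trajectory = 0.135 rad = 7.7°.

Answer: 7.7°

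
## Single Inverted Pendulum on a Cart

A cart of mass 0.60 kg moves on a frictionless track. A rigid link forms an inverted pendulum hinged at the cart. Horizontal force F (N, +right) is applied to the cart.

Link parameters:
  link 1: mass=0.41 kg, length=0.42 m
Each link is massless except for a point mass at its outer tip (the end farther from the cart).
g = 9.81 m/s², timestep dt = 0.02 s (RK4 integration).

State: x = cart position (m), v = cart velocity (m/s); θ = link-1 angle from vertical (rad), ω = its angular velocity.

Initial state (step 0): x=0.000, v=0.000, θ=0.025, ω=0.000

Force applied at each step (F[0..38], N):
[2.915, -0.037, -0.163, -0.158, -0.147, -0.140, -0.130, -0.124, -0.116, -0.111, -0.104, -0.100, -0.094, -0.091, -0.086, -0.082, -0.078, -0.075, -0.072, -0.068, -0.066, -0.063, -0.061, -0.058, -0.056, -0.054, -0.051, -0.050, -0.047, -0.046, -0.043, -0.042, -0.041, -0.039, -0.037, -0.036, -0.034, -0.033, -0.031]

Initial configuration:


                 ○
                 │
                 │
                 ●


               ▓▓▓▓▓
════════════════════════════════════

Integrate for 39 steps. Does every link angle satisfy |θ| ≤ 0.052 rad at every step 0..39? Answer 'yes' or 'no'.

apply F[0]=+2.915 → step 1: x=0.001, v=0.094, θ=0.023, ω=-0.212
apply F[1]=-0.037 → step 2: x=0.003, v=0.090, θ=0.019, ω=-0.193
apply F[2]=-0.163 → step 3: x=0.004, v=0.082, θ=0.015, ω=-0.167
apply F[3]=-0.158 → step 4: x=0.006, v=0.075, θ=0.012, ω=-0.143
apply F[4]=-0.147 → step 5: x=0.008, v=0.069, θ=0.009, ω=-0.123
apply F[5]=-0.140 → step 6: x=0.009, v=0.063, θ=0.007, ω=-0.105
apply F[6]=-0.130 → step 7: x=0.010, v=0.058, θ=0.005, ω=-0.090
apply F[7]=-0.124 → step 8: x=0.011, v=0.053, θ=0.004, ω=-0.077
apply F[8]=-0.116 → step 9: x=0.012, v=0.049, θ=0.002, ω=-0.065
apply F[9]=-0.111 → step 10: x=0.013, v=0.045, θ=0.001, ω=-0.055
apply F[10]=-0.104 → step 11: x=0.014, v=0.041, θ=-0.000, ω=-0.047
apply F[11]=-0.100 → step 12: x=0.015, v=0.038, θ=-0.001, ω=-0.039
apply F[12]=-0.094 → step 13: x=0.015, v=0.035, θ=-0.002, ω=-0.033
apply F[13]=-0.091 → step 14: x=0.016, v=0.032, θ=-0.002, ω=-0.027
apply F[14]=-0.086 → step 15: x=0.017, v=0.030, θ=-0.003, ω=-0.022
apply F[15]=-0.082 → step 16: x=0.017, v=0.027, θ=-0.003, ω=-0.018
apply F[16]=-0.078 → step 17: x=0.018, v=0.025, θ=-0.003, ω=-0.015
apply F[17]=-0.075 → step 18: x=0.018, v=0.023, θ=-0.004, ω=-0.011
apply F[18]=-0.072 → step 19: x=0.019, v=0.021, θ=-0.004, ω=-0.009
apply F[19]=-0.068 → step 20: x=0.019, v=0.020, θ=-0.004, ω=-0.006
apply F[20]=-0.066 → step 21: x=0.020, v=0.018, θ=-0.004, ω=-0.004
apply F[21]=-0.063 → step 22: x=0.020, v=0.017, θ=-0.004, ω=-0.003
apply F[22]=-0.061 → step 23: x=0.020, v=0.015, θ=-0.004, ω=-0.001
apply F[23]=-0.058 → step 24: x=0.021, v=0.014, θ=-0.004, ω=-0.000
apply F[24]=-0.056 → step 25: x=0.021, v=0.012, θ=-0.004, ω=0.001
apply F[25]=-0.054 → step 26: x=0.021, v=0.011, θ=-0.004, ω=0.002
apply F[26]=-0.051 → step 27: x=0.021, v=0.010, θ=-0.004, ω=0.003
apply F[27]=-0.050 → step 28: x=0.021, v=0.009, θ=-0.004, ω=0.003
apply F[28]=-0.047 → step 29: x=0.022, v=0.008, θ=-0.004, ω=0.004
apply F[29]=-0.046 → step 30: x=0.022, v=0.007, θ=-0.004, ω=0.004
apply F[30]=-0.043 → step 31: x=0.022, v=0.006, θ=-0.004, ω=0.004
apply F[31]=-0.042 → step 32: x=0.022, v=0.005, θ=-0.004, ω=0.005
apply F[32]=-0.041 → step 33: x=0.022, v=0.004, θ=-0.004, ω=0.005
apply F[33]=-0.039 → step 34: x=0.022, v=0.004, θ=-0.004, ω=0.005
apply F[34]=-0.037 → step 35: x=0.022, v=0.003, θ=-0.004, ω=0.005
apply F[35]=-0.036 → step 36: x=0.022, v=0.002, θ=-0.003, ω=0.005
apply F[36]=-0.034 → step 37: x=0.022, v=0.001, θ=-0.003, ω=0.005
apply F[37]=-0.033 → step 38: x=0.022, v=0.001, θ=-0.003, ω=0.005
apply F[38]=-0.031 → step 39: x=0.022, v=0.000, θ=-0.003, ω=0.005
Max |angle| over trajectory = 0.025 rad; bound = 0.052 → within bound.

Answer: yes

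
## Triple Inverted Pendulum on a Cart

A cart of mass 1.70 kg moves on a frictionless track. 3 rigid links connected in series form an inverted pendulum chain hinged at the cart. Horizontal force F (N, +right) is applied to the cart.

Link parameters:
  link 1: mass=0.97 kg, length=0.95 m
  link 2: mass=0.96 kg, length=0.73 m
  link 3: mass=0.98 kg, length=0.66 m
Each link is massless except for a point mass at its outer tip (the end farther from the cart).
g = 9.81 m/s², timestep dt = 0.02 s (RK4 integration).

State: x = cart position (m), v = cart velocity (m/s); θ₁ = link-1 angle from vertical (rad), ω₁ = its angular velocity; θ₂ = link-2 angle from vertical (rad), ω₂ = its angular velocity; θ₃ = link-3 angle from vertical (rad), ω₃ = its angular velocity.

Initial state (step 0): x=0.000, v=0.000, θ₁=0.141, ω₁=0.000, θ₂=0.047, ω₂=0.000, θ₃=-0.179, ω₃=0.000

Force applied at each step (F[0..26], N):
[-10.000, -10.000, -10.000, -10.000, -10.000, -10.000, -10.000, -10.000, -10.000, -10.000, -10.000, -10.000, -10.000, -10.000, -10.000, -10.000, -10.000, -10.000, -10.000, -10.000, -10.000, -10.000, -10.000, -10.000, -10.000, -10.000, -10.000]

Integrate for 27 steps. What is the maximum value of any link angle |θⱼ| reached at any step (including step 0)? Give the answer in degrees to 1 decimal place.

apply F[0]=-10.000 → step 1: x=-0.002, v=-0.157, θ₁=0.143, ω₁=0.225, θ₂=0.047, ω₂=-0.015, θ₃=-0.180, ω₃=-0.110
apply F[1]=-10.000 → step 2: x=-0.006, v=-0.315, θ₁=0.150, ω₁=0.452, θ₂=0.046, ω₂=-0.032, θ₃=-0.183, ω₃=-0.218
apply F[2]=-10.000 → step 3: x=-0.014, v=-0.473, θ₁=0.161, ω₁=0.683, θ₂=0.046, ω₂=-0.054, θ₃=-0.189, ω₃=-0.324
apply F[3]=-10.000 → step 4: x=-0.025, v=-0.632, θ₁=0.177, ω₁=0.919, θ₂=0.044, ω₂=-0.083, θ₃=-0.196, ω₃=-0.425
apply F[4]=-10.000 → step 5: x=-0.039, v=-0.792, θ₁=0.198, ω₁=1.161, θ₂=0.042, ω₂=-0.119, θ₃=-0.206, ω₃=-0.518
apply F[5]=-10.000 → step 6: x=-0.057, v=-0.950, θ₁=0.224, ω₁=1.406, θ₂=0.039, ω₂=-0.162, θ₃=-0.217, ω₃=-0.602
apply F[6]=-10.000 → step 7: x=-0.077, v=-1.106, θ₁=0.254, ω₁=1.653, θ₂=0.036, ω₂=-0.210, θ₃=-0.230, ω₃=-0.674
apply F[7]=-10.000 → step 8: x=-0.101, v=-1.258, θ₁=0.290, ω₁=1.896, θ₂=0.031, ω₂=-0.258, θ₃=-0.244, ω₃=-0.730
apply F[8]=-10.000 → step 9: x=-0.128, v=-1.403, θ₁=0.330, ω₁=2.132, θ₂=0.025, ω₂=-0.301, θ₃=-0.259, ω₃=-0.770
apply F[9]=-10.000 → step 10: x=-0.157, v=-1.538, θ₁=0.375, ω₁=2.355, θ₂=0.019, ω₂=-0.333, θ₃=-0.275, ω₃=-0.793
apply F[10]=-10.000 → step 11: x=-0.189, v=-1.663, θ₁=0.424, ω₁=2.562, θ₂=0.012, ω₂=-0.347, θ₃=-0.290, ω₃=-0.800
apply F[11]=-10.000 → step 12: x=-0.224, v=-1.775, θ₁=0.477, ω₁=2.751, θ₂=0.005, ω₂=-0.340, θ₃=-0.306, ω₃=-0.793
apply F[12]=-10.000 → step 13: x=-0.260, v=-1.875, θ₁=0.534, ω₁=2.922, θ₂=-0.001, ω₂=-0.307, θ₃=-0.322, ω₃=-0.774
apply F[13]=-10.000 → step 14: x=-0.299, v=-1.962, θ₁=0.594, ω₁=3.077, θ₂=-0.007, ω₂=-0.247, θ₃=-0.337, ω₃=-0.745
apply F[14]=-10.000 → step 15: x=-0.339, v=-2.037, θ₁=0.657, ω₁=3.219, θ₂=-0.011, ω₂=-0.159, θ₃=-0.352, ω₃=-0.711
apply F[15]=-10.000 → step 16: x=-0.380, v=-2.099, θ₁=0.723, ω₁=3.349, θ₂=-0.013, ω₂=-0.043, θ₃=-0.366, ω₃=-0.671
apply F[16]=-10.000 → step 17: x=-0.422, v=-2.150, θ₁=0.791, ω₁=3.471, θ₂=-0.012, ω₂=0.100, θ₃=-0.379, ω₃=-0.628
apply F[17]=-10.000 → step 18: x=-0.466, v=-2.189, θ₁=0.862, ω₁=3.587, θ₂=-0.009, ω₂=0.270, θ₃=-0.391, ω₃=-0.582
apply F[18]=-10.000 → step 19: x=-0.510, v=-2.216, θ₁=0.935, ω₁=3.699, θ₂=-0.001, ω₂=0.466, θ₃=-0.402, ω₃=-0.534
apply F[19]=-10.000 → step 20: x=-0.554, v=-2.232, θ₁=1.010, ω₁=3.808, θ₂=0.010, ω₂=0.688, θ₃=-0.412, ω₃=-0.484
apply F[20]=-10.000 → step 21: x=-0.599, v=-2.236, θ₁=1.087, ω₁=3.916, θ₂=0.026, ω₂=0.937, θ₃=-0.421, ω₃=-0.432
apply F[21]=-10.000 → step 22: x=-0.644, v=-2.227, θ₁=1.166, ω₁=4.022, θ₂=0.048, ω₂=1.211, θ₃=-0.429, ω₃=-0.376
apply F[22]=-10.000 → step 23: x=-0.688, v=-2.206, θ₁=1.248, ω₁=4.127, θ₂=0.075, ω₂=1.511, θ₃=-0.436, ω₃=-0.315
apply F[23]=-10.000 → step 24: x=-0.732, v=-2.172, θ₁=1.331, ω₁=4.230, θ₂=0.108, ω₂=1.836, θ₃=-0.442, ω₃=-0.248
apply F[24]=-10.000 → step 25: x=-0.775, v=-2.126, θ₁=1.417, ω₁=4.331, θ₂=0.148, ω₂=2.188, θ₃=-0.446, ω₃=-0.171
apply F[25]=-10.000 → step 26: x=-0.817, v=-2.066, θ₁=1.504, ω₁=4.427, θ₂=0.196, ω₂=2.565, θ₃=-0.449, ω₃=-0.081
apply F[26]=-10.000 → step 27: x=-0.857, v=-1.995, θ₁=1.594, ω₁=4.516, θ₂=0.251, ω₂=2.967, θ₃=-0.449, ω₃=0.027
Max |angle| over trajectory = 1.594 rad = 91.3°.

Answer: 91.3°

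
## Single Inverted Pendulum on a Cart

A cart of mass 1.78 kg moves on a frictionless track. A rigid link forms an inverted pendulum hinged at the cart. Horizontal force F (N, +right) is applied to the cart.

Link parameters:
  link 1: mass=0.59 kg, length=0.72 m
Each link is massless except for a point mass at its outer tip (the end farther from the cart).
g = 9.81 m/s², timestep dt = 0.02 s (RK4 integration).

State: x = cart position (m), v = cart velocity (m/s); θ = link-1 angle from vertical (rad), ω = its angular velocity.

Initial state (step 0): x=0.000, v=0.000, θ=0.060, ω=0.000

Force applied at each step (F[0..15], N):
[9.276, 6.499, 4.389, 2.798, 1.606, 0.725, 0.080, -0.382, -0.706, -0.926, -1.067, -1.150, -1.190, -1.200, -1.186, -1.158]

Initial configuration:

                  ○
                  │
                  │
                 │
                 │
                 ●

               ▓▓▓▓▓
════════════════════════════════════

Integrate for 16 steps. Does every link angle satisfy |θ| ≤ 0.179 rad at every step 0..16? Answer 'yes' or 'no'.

Answer: yes

Derivation:
apply F[0]=+9.276 → step 1: x=0.001, v=0.100, θ=0.059, ω=-0.123
apply F[1]=+6.499 → step 2: x=0.004, v=0.169, θ=0.056, ω=-0.203
apply F[2]=+4.389 → step 3: x=0.008, v=0.215, θ=0.051, ω=-0.252
apply F[3]=+2.798 → step 4: x=0.012, v=0.244, θ=0.046, ω=-0.278
apply F[4]=+1.606 → step 5: x=0.017, v=0.259, θ=0.040, ω=-0.288
apply F[5]=+0.725 → step 6: x=0.022, v=0.265, θ=0.034, ω=-0.286
apply F[6]=+0.080 → step 7: x=0.028, v=0.263, θ=0.029, ω=-0.275
apply F[7]=-0.382 → step 8: x=0.033, v=0.258, θ=0.023, ω=-0.260
apply F[8]=-0.706 → step 9: x=0.038, v=0.248, θ=0.018, ω=-0.242
apply F[9]=-0.926 → step 10: x=0.043, v=0.237, θ=0.014, ω=-0.221
apply F[10]=-1.067 → step 11: x=0.047, v=0.224, θ=0.009, ω=-0.201
apply F[11]=-1.150 → step 12: x=0.052, v=0.211, θ=0.006, ω=-0.180
apply F[12]=-1.190 → step 13: x=0.056, v=0.197, θ=0.002, ω=-0.160
apply F[13]=-1.200 → step 14: x=0.060, v=0.183, θ=-0.001, ω=-0.141
apply F[14]=-1.186 → step 15: x=0.063, v=0.170, θ=-0.003, ω=-0.123
apply F[15]=-1.158 → step 16: x=0.066, v=0.158, θ=-0.006, ω=-0.107
Max |angle| over trajectory = 0.060 rad; bound = 0.179 → within bound.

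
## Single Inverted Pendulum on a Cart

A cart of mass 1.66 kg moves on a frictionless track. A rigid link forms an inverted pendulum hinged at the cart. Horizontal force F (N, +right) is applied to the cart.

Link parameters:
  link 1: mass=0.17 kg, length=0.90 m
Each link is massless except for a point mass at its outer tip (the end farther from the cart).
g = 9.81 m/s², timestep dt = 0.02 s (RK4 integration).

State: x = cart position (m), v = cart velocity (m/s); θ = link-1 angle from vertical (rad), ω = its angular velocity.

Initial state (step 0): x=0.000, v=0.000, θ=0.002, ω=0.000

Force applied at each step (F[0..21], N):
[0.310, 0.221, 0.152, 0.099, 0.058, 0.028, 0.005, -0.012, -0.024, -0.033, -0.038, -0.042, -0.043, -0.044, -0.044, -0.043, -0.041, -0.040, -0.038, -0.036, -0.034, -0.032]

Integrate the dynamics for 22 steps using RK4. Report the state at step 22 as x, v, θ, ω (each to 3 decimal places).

Answer: x=0.003, v=0.004, θ=-0.000, ω=-0.001

Derivation:
apply F[0]=+0.310 → step 1: x=0.000, v=0.004, θ=0.002, ω=-0.004
apply F[1]=+0.221 → step 2: x=0.000, v=0.006, θ=0.002, ω=-0.006
apply F[2]=+0.152 → step 3: x=0.000, v=0.008, θ=0.002, ω=-0.008
apply F[3]=+0.099 → step 4: x=0.000, v=0.009, θ=0.002, ω=-0.009
apply F[4]=+0.058 → step 5: x=0.001, v=0.010, θ=0.001, ω=-0.009
apply F[5]=+0.028 → step 6: x=0.001, v=0.010, θ=0.001, ω=-0.009
apply F[6]=+0.005 → step 7: x=0.001, v=0.010, θ=0.001, ω=-0.009
apply F[7]=-0.012 → step 8: x=0.001, v=0.010, θ=0.001, ω=-0.009
apply F[8]=-0.024 → step 9: x=0.001, v=0.010, θ=0.001, ω=-0.008
apply F[9]=-0.033 → step 10: x=0.002, v=0.009, θ=0.001, ω=-0.008
apply F[10]=-0.038 → step 11: x=0.002, v=0.009, θ=0.000, ω=-0.007
apply F[11]=-0.042 → step 12: x=0.002, v=0.008, θ=0.000, ω=-0.006
apply F[12]=-0.043 → step 13: x=0.002, v=0.008, θ=0.000, ω=-0.006
apply F[13]=-0.044 → step 14: x=0.002, v=0.007, θ=0.000, ω=-0.005
apply F[14]=-0.044 → step 15: x=0.002, v=0.007, θ=-0.000, ω=-0.004
apply F[15]=-0.043 → step 16: x=0.003, v=0.006, θ=-0.000, ω=-0.004
apply F[16]=-0.041 → step 17: x=0.003, v=0.006, θ=-0.000, ω=-0.003
apply F[17]=-0.040 → step 18: x=0.003, v=0.005, θ=-0.000, ω=-0.003
apply F[18]=-0.038 → step 19: x=0.003, v=0.005, θ=-0.000, ω=-0.003
apply F[19]=-0.036 → step 20: x=0.003, v=0.004, θ=-0.000, ω=-0.002
apply F[20]=-0.034 → step 21: x=0.003, v=0.004, θ=-0.000, ω=-0.002
apply F[21]=-0.032 → step 22: x=0.003, v=0.004, θ=-0.000, ω=-0.001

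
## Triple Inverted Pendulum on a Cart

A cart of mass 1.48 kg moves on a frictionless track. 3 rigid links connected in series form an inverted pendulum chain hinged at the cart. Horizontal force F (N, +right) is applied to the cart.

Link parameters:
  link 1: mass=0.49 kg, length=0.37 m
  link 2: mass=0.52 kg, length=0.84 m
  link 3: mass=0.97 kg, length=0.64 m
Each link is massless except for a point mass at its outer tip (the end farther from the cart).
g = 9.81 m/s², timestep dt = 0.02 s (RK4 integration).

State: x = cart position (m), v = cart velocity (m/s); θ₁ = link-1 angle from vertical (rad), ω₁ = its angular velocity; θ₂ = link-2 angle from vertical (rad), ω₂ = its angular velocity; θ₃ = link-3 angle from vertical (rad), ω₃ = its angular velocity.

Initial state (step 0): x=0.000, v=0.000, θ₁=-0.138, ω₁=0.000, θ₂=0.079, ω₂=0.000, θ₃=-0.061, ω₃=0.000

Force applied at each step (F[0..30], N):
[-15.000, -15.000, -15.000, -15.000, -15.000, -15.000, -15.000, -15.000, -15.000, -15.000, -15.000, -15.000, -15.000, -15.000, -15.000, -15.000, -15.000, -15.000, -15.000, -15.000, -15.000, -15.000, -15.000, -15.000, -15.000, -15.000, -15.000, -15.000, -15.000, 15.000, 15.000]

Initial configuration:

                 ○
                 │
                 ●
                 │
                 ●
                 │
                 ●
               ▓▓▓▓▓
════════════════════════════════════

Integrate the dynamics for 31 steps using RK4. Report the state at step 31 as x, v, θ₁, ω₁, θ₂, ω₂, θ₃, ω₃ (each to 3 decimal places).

apply F[0]=-15.000 → step 1: x=-0.002, v=-0.169, θ₁=-0.137, ω₁=0.059, θ₂=0.081, ω₂=0.249, θ₃=-0.062, ω₃=-0.113
apply F[1]=-15.000 → step 2: x=-0.007, v=-0.338, θ₁=-0.136, ω₁=0.122, θ₂=0.089, ω₂=0.500, θ₃=-0.066, ω₃=-0.230
apply F[2]=-15.000 → step 3: x=-0.015, v=-0.509, θ₁=-0.132, ω₁=0.193, θ₂=0.101, ω₂=0.754, θ₃=-0.071, ω₃=-0.353
apply F[3]=-15.000 → step 4: x=-0.027, v=-0.682, θ₁=-0.128, ω₁=0.279, θ₂=0.119, ω₂=1.011, θ₃=-0.080, ω₃=-0.484
apply F[4]=-15.000 → step 5: x=-0.043, v=-0.858, θ₁=-0.121, ω₁=0.387, θ₂=0.142, ω₂=1.269, θ₃=-0.091, ω₃=-0.621
apply F[5]=-15.000 → step 6: x=-0.061, v=-1.038, θ₁=-0.112, ω₁=0.528, θ₂=0.170, ω₂=1.524, θ₃=-0.105, ω₃=-0.763
apply F[6]=-15.000 → step 7: x=-0.084, v=-1.223, θ₁=-0.100, ω₁=0.714, θ₂=0.203, ω₂=1.768, θ₃=-0.121, ω₃=-0.904
apply F[7]=-15.000 → step 8: x=-0.110, v=-1.411, θ₁=-0.083, ω₁=0.954, θ₂=0.240, ω₂=1.994, θ₃=-0.141, ω₃=-1.037
apply F[8]=-15.000 → step 9: x=-0.141, v=-1.605, θ₁=-0.061, ω₁=1.261, θ₂=0.282, ω₂=2.194, θ₃=-0.163, ω₃=-1.155
apply F[9]=-15.000 → step 10: x=-0.175, v=-1.802, θ₁=-0.032, ω₁=1.640, θ₂=0.328, ω₂=2.360, θ₃=-0.187, ω₃=-1.248
apply F[10]=-15.000 → step 11: x=-0.213, v=-2.004, θ₁=0.005, ω₁=2.097, θ₂=0.377, ω₂=2.485, θ₃=-0.212, ω₃=-1.311
apply F[11]=-15.000 → step 12: x=-0.255, v=-2.208, θ₁=0.052, ω₁=2.635, θ₂=0.427, ω₂=2.562, θ₃=-0.239, ω₃=-1.336
apply F[12]=-15.000 → step 13: x=-0.301, v=-2.413, θ₁=0.111, ω₁=3.251, θ₂=0.479, ω₂=2.584, θ₃=-0.266, ω₃=-1.315
apply F[13]=-15.000 → step 14: x=-0.351, v=-2.616, θ₁=0.183, ω₁=3.939, θ₂=0.530, ω₂=2.545, θ₃=-0.291, ω₃=-1.238
apply F[14]=-15.000 → step 15: x=-0.406, v=-2.810, θ₁=0.269, ω₁=4.682, θ₂=0.580, ω₂=2.445, θ₃=-0.315, ω₃=-1.092
apply F[15]=-15.000 → step 16: x=-0.464, v=-2.987, θ₁=0.370, ω₁=5.450, θ₂=0.627, ω₂=2.287, θ₃=-0.334, ω₃=-0.863
apply F[16]=-15.000 → step 17: x=-0.525, v=-3.135, θ₁=0.487, ω₁=6.191, θ₂=0.671, ω₂=2.092, θ₃=-0.348, ω₃=-0.536
apply F[17]=-15.000 → step 18: x=-0.589, v=-3.244, θ₁=0.617, ω₁=6.847, θ₂=0.711, ω₂=1.897, θ₃=-0.355, ω₃=-0.109
apply F[18]=-15.000 → step 19: x=-0.654, v=-3.309, θ₁=0.760, ω₁=7.362, θ₂=0.747, ω₂=1.746, θ₃=-0.352, ω₃=0.403
apply F[19]=-15.000 → step 20: x=-0.721, v=-3.331, θ₁=0.911, ω₁=7.714, θ₂=0.782, ω₂=1.678, θ₃=-0.339, ω₃=0.971
apply F[20]=-15.000 → step 21: x=-0.787, v=-3.320, θ₁=1.067, ω₁=7.915, θ₂=0.815, ω₂=1.711, θ₃=-0.313, ω₃=1.560
apply F[21]=-15.000 → step 22: x=-0.853, v=-3.289, θ₁=1.226, ω₁=7.997, θ₂=0.851, ω₂=1.842, θ₃=-0.276, ω₃=2.145
apply F[22]=-15.000 → step 23: x=-0.919, v=-3.246, θ₁=1.386, ω₁=7.990, θ₂=0.889, ω₂=2.053, θ₃=-0.228, ω₃=2.712
apply F[23]=-15.000 → step 24: x=-0.983, v=-3.201, θ₁=1.546, ω₁=7.914, θ₂=0.933, ω₂=2.327, θ₃=-0.168, ω₃=3.258
apply F[24]=-15.000 → step 25: x=-1.047, v=-3.158, θ₁=1.703, ω₁=7.772, θ₂=0.983, ω₂=2.642, θ₃=-0.097, ω₃=3.788
apply F[25]=-15.000 → step 26: x=-1.110, v=-3.124, θ₁=1.856, ω₁=7.552, θ₂=1.039, ω₂=2.981, θ₃=-0.016, ω₃=4.307
apply F[26]=-15.000 → step 27: x=-1.172, v=-3.104, θ₁=2.004, ω₁=7.236, θ₂=1.102, ω₂=3.323, θ₃=0.075, ω₃=4.823
apply F[27]=-15.000 → step 28: x=-1.234, v=-3.103, θ₁=2.145, ω₁=6.796, θ₂=1.172, ω₂=3.646, θ₃=0.177, ω₃=5.341
apply F[28]=-15.000 → step 29: x=-1.296, v=-3.124, θ₁=2.275, ω₁=6.203, θ₂=1.248, ω₂=3.924, θ₃=0.289, ω₃=5.868
apply F[29]=+15.000 → step 30: x=-1.356, v=-2.828, θ₁=2.400, ω₁=6.277, θ₂=1.326, ω₂=3.907, θ₃=0.410, ω₃=6.304
apply F[30]=+15.000 → step 31: x=-1.409, v=-2.533, θ₁=2.525, ω₁=6.264, θ₂=1.404, ω₂=3.903, θ₃=0.541, ω₃=6.763

Answer: x=-1.409, v=-2.533, θ₁=2.525, ω₁=6.264, θ₂=1.404, ω₂=3.903, θ₃=0.541, ω₃=6.763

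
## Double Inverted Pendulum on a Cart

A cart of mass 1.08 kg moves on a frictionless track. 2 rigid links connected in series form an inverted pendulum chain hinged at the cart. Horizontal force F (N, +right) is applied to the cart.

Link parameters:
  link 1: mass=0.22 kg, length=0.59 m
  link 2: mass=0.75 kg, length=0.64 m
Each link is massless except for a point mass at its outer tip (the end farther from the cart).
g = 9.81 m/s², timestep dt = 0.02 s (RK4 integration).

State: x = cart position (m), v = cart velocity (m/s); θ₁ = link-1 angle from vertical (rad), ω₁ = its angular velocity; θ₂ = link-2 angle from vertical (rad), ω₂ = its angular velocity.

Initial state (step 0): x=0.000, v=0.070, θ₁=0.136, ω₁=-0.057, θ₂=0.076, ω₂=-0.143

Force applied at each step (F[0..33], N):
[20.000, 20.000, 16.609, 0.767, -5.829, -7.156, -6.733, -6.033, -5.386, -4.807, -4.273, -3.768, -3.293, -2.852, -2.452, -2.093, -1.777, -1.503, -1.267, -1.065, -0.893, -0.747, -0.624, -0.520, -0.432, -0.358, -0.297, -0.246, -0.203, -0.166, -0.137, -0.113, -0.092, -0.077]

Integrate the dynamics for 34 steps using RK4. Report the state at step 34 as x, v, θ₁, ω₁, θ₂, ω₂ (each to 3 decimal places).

Answer: x=0.143, v=-0.074, θ₁=-0.010, ω₁=0.039, θ₂=-0.010, ω₂=0.033

Derivation:
apply F[0]=+20.000 → step 1: x=0.005, v=0.412, θ₁=0.130, ω₁=-0.506, θ₂=0.072, ω₂=-0.240
apply F[1]=+20.000 → step 2: x=0.017, v=0.757, θ₁=0.116, ω₁=-0.974, θ₂=0.066, ω₂=-0.325
apply F[2]=+16.609 → step 3: x=0.035, v=1.045, θ₁=0.092, ω₁=-1.376, θ₂=0.059, ω₂=-0.384
apply F[3]=+0.767 → step 4: x=0.055, v=1.047, θ₁=0.065, ω₁=-1.330, θ₂=0.051, ω₂=-0.412
apply F[4]=-5.829 → step 5: x=0.075, v=0.931, θ₁=0.041, ω₁=-1.111, θ₂=0.043, ω₂=-0.418
apply F[5]=-7.156 → step 6: x=0.092, v=0.794, θ₁=0.021, ω₁=-0.877, θ₂=0.035, ω₂=-0.408
apply F[6]=-6.733 → step 7: x=0.107, v=0.667, θ₁=0.005, ω₁=-0.677, θ₂=0.027, ω₂=-0.385
apply F[7]=-6.033 → step 8: x=0.119, v=0.556, θ₁=-0.006, ω₁=-0.514, θ₂=0.019, ω₂=-0.354
apply F[8]=-5.386 → step 9: x=0.129, v=0.458, θ₁=-0.015, ω₁=-0.382, θ₂=0.013, ω₂=-0.318
apply F[9]=-4.807 → step 10: x=0.138, v=0.372, θ₁=-0.022, ω₁=-0.275, θ₂=0.007, ω₂=-0.280
apply F[10]=-4.273 → step 11: x=0.144, v=0.297, θ₁=-0.026, ω₁=-0.188, θ₂=0.001, ω₂=-0.242
apply F[11]=-3.768 → step 12: x=0.150, v=0.232, θ₁=-0.030, ω₁=-0.118, θ₂=-0.003, ω₂=-0.205
apply F[12]=-3.293 → step 13: x=0.154, v=0.177, θ₁=-0.031, ω₁=-0.064, θ₂=-0.007, ω₂=-0.170
apply F[13]=-2.852 → step 14: x=0.157, v=0.130, θ₁=-0.032, ω₁=-0.021, θ₂=-0.010, ω₂=-0.138
apply F[14]=-2.452 → step 15: x=0.159, v=0.090, θ₁=-0.032, ω₁=0.011, θ₂=-0.012, ω₂=-0.109
apply F[15]=-2.093 → step 16: x=0.161, v=0.057, θ₁=-0.032, ω₁=0.035, θ₂=-0.014, ω₂=-0.084
apply F[16]=-1.777 → step 17: x=0.161, v=0.030, θ₁=-0.031, ω₁=0.052, θ₂=-0.016, ω₂=-0.061
apply F[17]=-1.503 → step 18: x=0.162, v=0.007, θ₁=-0.030, ω₁=0.064, θ₂=-0.017, ω₂=-0.042
apply F[18]=-1.267 → step 19: x=0.162, v=-0.011, θ₁=-0.028, ω₁=0.072, θ₂=-0.017, ω₂=-0.025
apply F[19]=-1.065 → step 20: x=0.161, v=-0.026, θ₁=-0.027, ω₁=0.076, θ₂=-0.018, ω₂=-0.012
apply F[20]=-0.893 → step 21: x=0.161, v=-0.038, θ₁=-0.025, ω₁=0.078, θ₂=-0.018, ω₂=-0.000
apply F[21]=-0.747 → step 22: x=0.160, v=-0.047, θ₁=-0.024, ω₁=0.078, θ₂=-0.018, ω₂=0.009
apply F[22]=-0.624 → step 23: x=0.159, v=-0.055, θ₁=-0.022, ω₁=0.076, θ₂=-0.017, ω₂=0.017
apply F[23]=-0.520 → step 24: x=0.158, v=-0.061, θ₁=-0.021, ω₁=0.074, θ₂=-0.017, ω₂=0.023
apply F[24]=-0.432 → step 25: x=0.156, v=-0.065, θ₁=-0.019, ω₁=0.071, θ₂=-0.017, ω₂=0.027
apply F[25]=-0.358 → step 26: x=0.155, v=-0.068, θ₁=-0.018, ω₁=0.068, θ₂=-0.016, ω₂=0.031
apply F[26]=-0.297 → step 27: x=0.154, v=-0.071, θ₁=-0.017, ω₁=0.064, θ₂=-0.015, ω₂=0.033
apply F[27]=-0.246 → step 28: x=0.152, v=-0.073, θ₁=-0.016, ω₁=0.060, θ₂=-0.015, ω₂=0.035
apply F[28]=-0.203 → step 29: x=0.151, v=-0.074, θ₁=-0.014, ω₁=0.056, θ₂=-0.014, ω₂=0.035
apply F[29]=-0.166 → step 30: x=0.149, v=-0.074, θ₁=-0.013, ω₁=0.053, θ₂=-0.013, ω₂=0.036
apply F[30]=-0.137 → step 31: x=0.148, v=-0.075, θ₁=-0.012, ω₁=0.049, θ₂=-0.013, ω₂=0.036
apply F[31]=-0.113 → step 32: x=0.146, v=-0.075, θ₁=-0.011, ω₁=0.045, θ₂=-0.012, ω₂=0.035
apply F[32]=-0.092 → step 33: x=0.145, v=-0.074, θ₁=-0.010, ω₁=0.042, θ₂=-0.011, ω₂=0.034
apply F[33]=-0.077 → step 34: x=0.143, v=-0.074, θ₁=-0.010, ω₁=0.039, θ₂=-0.010, ω₂=0.033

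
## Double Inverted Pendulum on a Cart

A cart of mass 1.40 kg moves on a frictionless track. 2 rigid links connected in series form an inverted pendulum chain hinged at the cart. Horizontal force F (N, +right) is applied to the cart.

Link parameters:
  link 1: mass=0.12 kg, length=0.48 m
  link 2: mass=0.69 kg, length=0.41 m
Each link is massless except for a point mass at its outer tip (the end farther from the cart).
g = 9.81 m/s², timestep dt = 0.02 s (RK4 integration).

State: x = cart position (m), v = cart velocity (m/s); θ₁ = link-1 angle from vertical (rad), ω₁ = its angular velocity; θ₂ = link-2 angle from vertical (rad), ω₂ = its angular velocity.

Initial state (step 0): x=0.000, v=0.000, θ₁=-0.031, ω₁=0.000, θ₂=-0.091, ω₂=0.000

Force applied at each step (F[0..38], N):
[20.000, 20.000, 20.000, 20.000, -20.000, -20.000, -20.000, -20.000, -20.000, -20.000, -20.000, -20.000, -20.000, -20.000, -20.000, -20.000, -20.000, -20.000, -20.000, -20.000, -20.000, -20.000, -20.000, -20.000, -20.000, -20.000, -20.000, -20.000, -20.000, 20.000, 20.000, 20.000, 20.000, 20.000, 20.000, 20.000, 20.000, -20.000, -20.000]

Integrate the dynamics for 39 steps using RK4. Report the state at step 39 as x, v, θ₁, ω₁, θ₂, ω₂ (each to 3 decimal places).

apply F[0]=+20.000 → step 1: x=0.003, v=0.289, θ₁=-0.036, ω₁=-0.487, θ₂=-0.093, ω₂=-0.177
apply F[1]=+20.000 → step 2: x=0.012, v=0.579, θ₁=-0.051, ω₁=-0.998, θ₂=-0.098, ω₂=-0.329
apply F[2]=+20.000 → step 3: x=0.026, v=0.871, θ₁=-0.076, ω₁=-1.554, θ₂=-0.106, ω₂=-0.432
apply F[3]=+20.000 → step 4: x=0.046, v=1.163, θ₁=-0.113, ω₁=-2.172, θ₂=-0.115, ω₂=-0.470
apply F[4]=-20.000 → step 5: x=0.067, v=0.893, θ₁=-0.152, ω₁=-1.700, θ₂=-0.124, ω₂=-0.424
apply F[5]=-20.000 → step 6: x=0.082, v=0.627, θ₁=-0.182, ω₁=-1.325, θ₂=-0.131, ω₂=-0.285
apply F[6]=-20.000 → step 7: x=0.092, v=0.367, θ₁=-0.205, ω₁=-1.034, θ₂=-0.135, ω₂=-0.060
apply F[7]=-20.000 → step 8: x=0.097, v=0.109, θ₁=-0.224, ω₁=-0.819, θ₂=-0.133, ω₂=0.245
apply F[8]=-20.000 → step 9: x=0.096, v=-0.146, θ₁=-0.239, ω₁=-0.672, θ₂=-0.124, ω₂=0.629
apply F[9]=-20.000 → step 10: x=0.091, v=-0.401, θ₁=-0.251, ω₁=-0.593, θ₂=-0.107, ω₂=1.097
apply F[10]=-20.000 → step 11: x=0.080, v=-0.656, θ₁=-0.263, ω₁=-0.573, θ₂=-0.080, ω₂=1.647
apply F[11]=-20.000 → step 12: x=0.065, v=-0.913, θ₁=-0.274, ω₁=-0.593, θ₂=-0.041, ω₂=2.266
apply F[12]=-20.000 → step 13: x=0.044, v=-1.175, θ₁=-0.286, ω₁=-0.615, θ₂=0.011, ω₂=2.918
apply F[13]=-20.000 → step 14: x=0.018, v=-1.441, θ₁=-0.299, ω₁=-0.590, θ₂=0.076, ω₂=3.556
apply F[14]=-20.000 → step 15: x=-0.014, v=-1.711, θ₁=-0.309, ω₁=-0.475, θ₂=0.153, ω₂=4.140
apply F[15]=-20.000 → step 16: x=-0.051, v=-1.985, θ₁=-0.317, ω₁=-0.246, θ₂=0.241, ω₂=4.654
apply F[16]=-20.000 → step 17: x=-0.093, v=-2.262, θ₁=-0.318, ω₁=0.106, θ₂=0.338, ω₂=5.099
apply F[17]=-20.000 → step 18: x=-0.141, v=-2.542, θ₁=-0.312, ω₁=0.585, θ₂=0.444, ω₂=5.484
apply F[18]=-20.000 → step 19: x=-0.195, v=-2.823, θ₁=-0.294, ω₁=1.192, θ₂=0.557, ω₂=5.809
apply F[19]=-20.000 → step 20: x=-0.254, v=-3.105, θ₁=-0.263, ω₁=1.930, θ₂=0.676, ω₂=6.063
apply F[20]=-20.000 → step 21: x=-0.319, v=-3.389, θ₁=-0.216, ω₁=2.800, θ₂=0.799, ω₂=6.221
apply F[21]=-20.000 → step 22: x=-0.390, v=-3.675, θ₁=-0.150, ω₁=3.795, θ₂=0.924, ω₂=6.233
apply F[22]=-20.000 → step 23: x=-0.466, v=-3.961, θ₁=-0.064, ω₁=4.901, θ₂=1.047, ω₂=6.030
apply F[23]=-20.000 → step 24: x=-0.548, v=-4.247, θ₁=0.046, ω₁=6.096, θ₂=1.163, ω₂=5.520
apply F[24]=-20.000 → step 25: x=-0.636, v=-4.529, θ₁=0.181, ω₁=7.367, θ₂=1.265, ω₂=4.589
apply F[25]=-20.000 → step 26: x=-0.729, v=-4.798, θ₁=0.342, ω₁=8.754, θ₂=1.343, ω₂=3.097
apply F[26]=-20.000 → step 27: x=-0.828, v=-5.040, θ₁=0.533, ω₁=10.447, θ₂=1.384, ω₂=0.784
apply F[27]=-20.000 → step 28: x=-0.930, v=-5.198, θ₁=0.766, ω₁=13.087, θ₂=1.365, ω₂=-3.092
apply F[28]=-20.000 → step 29: x=-1.033, v=-4.875, θ₁=1.074, ω₁=17.907, θ₂=1.236, ω₂=-10.071
apply F[29]=+20.000 → step 30: x=-1.116, v=-3.542, θ₁=1.416, ω₁=15.191, θ₂=1.046, ω₂=-7.163
apply F[30]=+20.000 → step 31: x=-1.181, v=-2.942, θ₁=1.690, ω₁=12.634, θ₂=0.951, ω₂=-2.694
apply F[31]=+20.000 → step 32: x=-1.235, v=-2.519, θ₁=1.933, ω₁=11.790, θ₂=0.929, ω₂=0.364
apply F[32]=+20.000 → step 33: x=-1.282, v=-2.136, θ₁=2.165, ω₁=11.560, θ₂=0.964, ω₂=3.163
apply F[33]=+20.000 → step 34: x=-1.321, v=-1.769, θ₁=2.396, ω₁=11.440, θ₂=1.057, ω₂=6.091
apply F[34]=+20.000 → step 35: x=-1.352, v=-1.418, θ₁=2.621, ω₁=11.006, θ₂=1.209, ω₂=9.168
apply F[35]=+20.000 → step 36: x=-1.377, v=-1.089, θ₁=2.831, ω₁=9.805, θ₂=1.423, ω₂=12.186
apply F[36]=+20.000 → step 37: x=-1.396, v=-0.782, θ₁=3.006, ω₁=7.469, θ₂=1.695, ω₂=14.977
apply F[37]=-20.000 → step 38: x=-1.414, v=-1.059, θ₁=3.108, ω₁=2.492, θ₂=2.023, ω₂=17.953
apply F[38]=-20.000 → step 39: x=-1.438, v=-1.333, θ₁=3.087, ω₁=-5.687, θ₂=2.431, ω₂=24.207

Answer: x=-1.438, v=-1.333, θ₁=3.087, ω₁=-5.687, θ₂=2.431, ω₂=24.207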